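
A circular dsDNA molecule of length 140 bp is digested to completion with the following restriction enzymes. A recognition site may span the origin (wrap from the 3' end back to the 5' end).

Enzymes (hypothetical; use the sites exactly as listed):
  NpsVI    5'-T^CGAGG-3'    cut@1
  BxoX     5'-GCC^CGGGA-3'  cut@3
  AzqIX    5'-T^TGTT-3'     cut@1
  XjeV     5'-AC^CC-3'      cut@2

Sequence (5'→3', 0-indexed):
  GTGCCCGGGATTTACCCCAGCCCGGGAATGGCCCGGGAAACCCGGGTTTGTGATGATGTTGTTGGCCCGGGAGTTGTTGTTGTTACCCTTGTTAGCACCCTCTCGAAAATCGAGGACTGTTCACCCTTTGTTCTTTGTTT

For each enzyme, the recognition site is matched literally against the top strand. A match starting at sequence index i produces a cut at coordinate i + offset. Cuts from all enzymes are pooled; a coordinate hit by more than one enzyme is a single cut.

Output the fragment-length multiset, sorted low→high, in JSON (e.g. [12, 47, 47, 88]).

[3,3,3,4,6,7,7,7,8,8,9,10,10,11,12,14,18]

Scan for sites:
  NpsVI TCGAGG/1: at [109] ⇒ [110]
  BxoX GCCCGGGA/3: at [2, 19, 30, 64] ⇒ [5, 22, 33, 67]
  AzqIX TTGTT/1: at [58, 73, 76, 79, 88, 127, 134] ⇒ [59, 74, 77, 80, 89, 128, 135]
  XjeV ACCC/2: at [13, 39, 84, 96, 122] ⇒ [15, 41, 86, 98, 124]

All cut coordinates (distinct, sorted): [5, 15, 22, 33, 41, 59, 67, 74, 77, 80, 86, 89, 98, 110, 124, 128, 135]

Fragment lengths:
  5→15: 10 bp
  15→22: 7 bp
  22→33: 11 bp
  33→41: 8 bp
  41→59: 18 bp
  59→67: 8 bp
  67→74: 7 bp
  74→77: 3 bp
  77→80: 3 bp
  80→86: 6 bp
  86→89: 3 bp
  89→98: 9 bp
  98→110: 12 bp
  110→124: 14 bp
  124→128: 4 bp
  128→135: 7 bp
  135→5 (wrap): 140-135+5 = 10 bp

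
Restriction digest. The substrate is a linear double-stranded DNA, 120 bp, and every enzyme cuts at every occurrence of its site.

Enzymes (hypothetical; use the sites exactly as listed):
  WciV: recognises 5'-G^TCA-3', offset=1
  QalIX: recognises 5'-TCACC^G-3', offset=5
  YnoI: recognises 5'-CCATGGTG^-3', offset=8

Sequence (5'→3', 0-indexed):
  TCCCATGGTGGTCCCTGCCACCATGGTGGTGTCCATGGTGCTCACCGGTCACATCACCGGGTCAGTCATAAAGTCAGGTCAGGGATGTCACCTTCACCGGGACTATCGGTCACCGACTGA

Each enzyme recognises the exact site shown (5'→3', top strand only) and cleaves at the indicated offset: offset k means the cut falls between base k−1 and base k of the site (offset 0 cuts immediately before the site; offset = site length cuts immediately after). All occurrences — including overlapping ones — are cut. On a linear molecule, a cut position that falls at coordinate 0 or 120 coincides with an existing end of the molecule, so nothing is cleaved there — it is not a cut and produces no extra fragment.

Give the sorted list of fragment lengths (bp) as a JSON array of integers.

Per-enzyme occurrences:
  WciV (GTCA, off=1): starts [47, 60, 64, 72, 77, 86, 108] → cuts [48, 61, 65, 73, 78, 87, 109]
  QalIX (TCACCG, off=5): starts [41, 53, 93, 109] → cuts [46, 58, 98, 114]
  YnoI (CCATGGTG, off=8): starts [2, 20, 32] → cuts [10, 28, 40]

All cut coordinates (distinct, sorted): [10, 28, 40, 46, 48, 58, 61, 65, 73, 78, 87, 98, 109, 114]

Fragments:
  [0,10): 10 bp
  [10,28): 18 bp
  [28,40): 12 bp
  [40,46): 6 bp
  [46,48): 2 bp
  [48,58): 10 bp
  [58,61): 3 bp
  [61,65): 4 bp
  [65,73): 8 bp
  [73,78): 5 bp
  [78,87): 9 bp
  [87,98): 11 bp
  [98,109): 11 bp
  [109,114): 5 bp
  [114,120): 6 bp

[2,3,4,5,5,6,6,8,9,10,10,11,11,12,18]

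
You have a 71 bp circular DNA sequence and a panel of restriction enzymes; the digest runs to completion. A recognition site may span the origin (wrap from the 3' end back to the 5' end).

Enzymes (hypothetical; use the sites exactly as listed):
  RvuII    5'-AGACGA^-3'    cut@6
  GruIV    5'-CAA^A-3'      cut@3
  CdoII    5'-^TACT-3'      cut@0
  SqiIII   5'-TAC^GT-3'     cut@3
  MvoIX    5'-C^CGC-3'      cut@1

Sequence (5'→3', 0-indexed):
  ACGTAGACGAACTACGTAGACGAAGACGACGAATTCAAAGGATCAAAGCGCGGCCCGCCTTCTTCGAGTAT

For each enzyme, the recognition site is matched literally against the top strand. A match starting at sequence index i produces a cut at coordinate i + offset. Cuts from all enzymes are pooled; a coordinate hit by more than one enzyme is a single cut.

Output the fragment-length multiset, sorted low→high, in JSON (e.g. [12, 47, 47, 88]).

[5,6,8,8,8,9,9,18]

Per-enzyme occurrences:
  RvuII AGACGA/6: at [4, 17, 23] ⇒ [10, 23, 29]
  GruIV CAAA/3: at [35, 43] ⇒ [38, 46]
  CdoII (TACT, off=0): no sites
  SqiIII TACGT/3: at [12, 70] ⇒ [2, 15]
  MvoIX CCGC/1: at [54] ⇒ [55]

All cut coordinates (distinct, sorted): [2, 10, 15, 23, 29, 38, 46, 55]

Fragments:
  2→10: 8 bp
  10→15: 5 bp
  15→23: 8 bp
  23→29: 6 bp
  29→38: 9 bp
  38→46: 8 bp
  46→55: 9 bp
  55→2 (wrap): 71-55+2 = 18 bp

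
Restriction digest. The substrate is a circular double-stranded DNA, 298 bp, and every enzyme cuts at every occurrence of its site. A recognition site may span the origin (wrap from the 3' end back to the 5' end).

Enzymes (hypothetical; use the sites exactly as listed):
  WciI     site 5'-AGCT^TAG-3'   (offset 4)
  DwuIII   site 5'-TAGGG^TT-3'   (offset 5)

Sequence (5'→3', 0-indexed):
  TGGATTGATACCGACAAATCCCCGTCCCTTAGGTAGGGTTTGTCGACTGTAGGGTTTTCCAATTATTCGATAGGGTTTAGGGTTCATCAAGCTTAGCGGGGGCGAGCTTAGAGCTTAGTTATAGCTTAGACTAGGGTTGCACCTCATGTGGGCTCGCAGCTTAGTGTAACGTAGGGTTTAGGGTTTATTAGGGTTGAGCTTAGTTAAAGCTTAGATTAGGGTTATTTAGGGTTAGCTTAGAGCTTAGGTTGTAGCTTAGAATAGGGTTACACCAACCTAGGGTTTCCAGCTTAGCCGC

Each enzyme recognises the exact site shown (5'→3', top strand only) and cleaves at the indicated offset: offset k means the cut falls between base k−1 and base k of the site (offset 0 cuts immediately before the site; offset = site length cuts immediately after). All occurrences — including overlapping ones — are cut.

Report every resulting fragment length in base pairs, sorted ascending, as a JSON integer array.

Site scan:
  WciI (AGCTTAG, off=4): starts [89, 104, 111, 122, 157, 196, 207, 233, 240, 252, 287] → cuts [93, 108, 115, 126, 161, 200, 211, 237, 244, 256, 291]
  DwuIII (TAGGGTT, off=5): starts [33, 49, 70, 77, 131, 171, 178, 188, 216, 226, 261, 277] → cuts [38, 54, 75, 82, 136, 176, 183, 193, 221, 231, 266, 282]

Pooled cuts: [38, 54, 75, 82, 93, 108, 115, 126, 136, 161, 176, 183, 193, 200, 211, 221, 231, 237, 244, 256, 266, 282, 291]

Fragments:
  38→54: 16 bp
  54→75: 21 bp
  75→82: 7 bp
  82→93: 11 bp
  93→108: 15 bp
  108→115: 7 bp
  115→126: 11 bp
  126→136: 10 bp
  136→161: 25 bp
  161→176: 15 bp
  176→183: 7 bp
  183→193: 10 bp
  193→200: 7 bp
  200→211: 11 bp
  211→221: 10 bp
  221→231: 10 bp
  231→237: 6 bp
  237→244: 7 bp
  244→256: 12 bp
  256→266: 10 bp
  266→282: 16 bp
  282→291: 9 bp
  291→38 (wrap): 298-291+38 = 45 bp

[6,7,7,7,7,7,9,10,10,10,10,10,11,11,11,12,15,15,16,16,21,25,45]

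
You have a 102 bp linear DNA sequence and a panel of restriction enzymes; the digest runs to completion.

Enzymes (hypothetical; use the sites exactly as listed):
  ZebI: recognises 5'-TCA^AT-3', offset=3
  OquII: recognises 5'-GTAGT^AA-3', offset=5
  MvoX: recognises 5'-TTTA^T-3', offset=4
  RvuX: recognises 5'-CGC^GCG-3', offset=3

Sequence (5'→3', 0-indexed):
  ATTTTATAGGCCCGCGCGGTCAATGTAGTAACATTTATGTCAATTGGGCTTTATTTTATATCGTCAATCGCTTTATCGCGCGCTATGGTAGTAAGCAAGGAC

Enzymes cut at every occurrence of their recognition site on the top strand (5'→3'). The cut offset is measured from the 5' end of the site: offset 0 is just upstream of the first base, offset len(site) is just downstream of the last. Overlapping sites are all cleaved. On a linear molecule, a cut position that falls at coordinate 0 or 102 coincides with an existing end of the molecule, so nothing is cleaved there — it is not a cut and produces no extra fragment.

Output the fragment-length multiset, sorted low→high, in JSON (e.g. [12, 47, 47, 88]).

[4,5,5,6,7,7,8,8,9,9,10,11,13]

Scan for sites:
  ZebI TCAAT/3: at [19, 39, 63] ⇒ [22, 42, 66]
  OquII GTAGTAA/5: at [24, 87] ⇒ [29, 92]
  MvoX TTTAT/4: at [2, 33, 49, 54, 71] ⇒ [6, 37, 53, 58, 75]
  RvuX CGCGCG/3: at [12, 76] ⇒ [15, 79]

All cut coordinates (distinct, sorted): [6, 15, 22, 29, 37, 42, 53, 58, 66, 75, 79, 92]

Fragments:
  [0,6): 6 bp
  [6,15): 9 bp
  [15,22): 7 bp
  [22,29): 7 bp
  [29,37): 8 bp
  [37,42): 5 bp
  [42,53): 11 bp
  [53,58): 5 bp
  [58,66): 8 bp
  [66,75): 9 bp
  [75,79): 4 bp
  [79,92): 13 bp
  [92,102): 10 bp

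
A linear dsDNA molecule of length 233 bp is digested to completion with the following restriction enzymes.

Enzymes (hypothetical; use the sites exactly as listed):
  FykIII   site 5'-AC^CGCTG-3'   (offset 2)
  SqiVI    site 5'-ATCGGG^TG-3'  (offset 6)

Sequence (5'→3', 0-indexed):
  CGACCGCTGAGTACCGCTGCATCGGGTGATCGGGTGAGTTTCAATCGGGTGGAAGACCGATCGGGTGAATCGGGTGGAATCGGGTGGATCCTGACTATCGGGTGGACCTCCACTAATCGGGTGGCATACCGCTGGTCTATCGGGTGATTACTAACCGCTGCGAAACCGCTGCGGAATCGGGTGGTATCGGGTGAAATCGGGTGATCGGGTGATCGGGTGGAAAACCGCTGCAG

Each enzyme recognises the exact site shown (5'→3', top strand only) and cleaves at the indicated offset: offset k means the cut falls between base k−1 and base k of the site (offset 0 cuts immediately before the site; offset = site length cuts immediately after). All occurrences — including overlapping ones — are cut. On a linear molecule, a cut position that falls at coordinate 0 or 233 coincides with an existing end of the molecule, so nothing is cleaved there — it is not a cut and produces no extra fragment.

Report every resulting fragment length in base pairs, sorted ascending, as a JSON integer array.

Scan for sites:
  FykIII (ACCGCTG, off=2): starts [2, 12, 127, 153, 164, 223] → cuts [4, 14, 129, 155, 166, 225]
  SqiVI (ATCGGGTG, off=6): starts [20, 28, 43, 59, 68, 78, 96, 115, 138, 175, 185, 195, 203, 211] → cuts [26, 34, 49, 65, 74, 84, 102, 121, 144, 181, 191, 201, 209, 217]

All cut coordinates (distinct, sorted): [4, 14, 26, 34, 49, 65, 74, 84, 102, 121, 129, 144, 155, 166, 181, 191, 201, 209, 217, 225]

Fragment lengths:
  [0,4): 4 bp
  [4,14): 10 bp
  [14,26): 12 bp
  [26,34): 8 bp
  [34,49): 15 bp
  [49,65): 16 bp
  [65,74): 9 bp
  [74,84): 10 bp
  [84,102): 18 bp
  [102,121): 19 bp
  [121,129): 8 bp
  [129,144): 15 bp
  [144,155): 11 bp
  [155,166): 11 bp
  [166,181): 15 bp
  [181,191): 10 bp
  [191,201): 10 bp
  [201,209): 8 bp
  [209,217): 8 bp
  [217,225): 8 bp
  [225,233): 8 bp

[4,8,8,8,8,8,8,9,10,10,10,10,11,11,12,15,15,15,16,18,19]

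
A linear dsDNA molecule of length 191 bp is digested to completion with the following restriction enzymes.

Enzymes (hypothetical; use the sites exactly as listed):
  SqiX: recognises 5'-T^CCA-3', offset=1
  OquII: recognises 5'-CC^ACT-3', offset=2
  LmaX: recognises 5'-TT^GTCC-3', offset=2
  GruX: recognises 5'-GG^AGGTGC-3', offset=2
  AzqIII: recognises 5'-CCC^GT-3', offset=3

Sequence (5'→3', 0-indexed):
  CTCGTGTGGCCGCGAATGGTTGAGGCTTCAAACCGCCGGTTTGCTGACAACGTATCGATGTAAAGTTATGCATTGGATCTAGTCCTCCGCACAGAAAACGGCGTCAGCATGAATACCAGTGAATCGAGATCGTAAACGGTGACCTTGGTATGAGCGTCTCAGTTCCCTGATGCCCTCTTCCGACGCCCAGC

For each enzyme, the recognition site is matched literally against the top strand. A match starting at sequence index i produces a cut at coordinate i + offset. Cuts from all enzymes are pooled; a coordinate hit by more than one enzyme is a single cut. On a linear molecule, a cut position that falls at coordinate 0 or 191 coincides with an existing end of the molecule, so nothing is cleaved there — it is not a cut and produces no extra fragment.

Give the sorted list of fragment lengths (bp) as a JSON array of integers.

Scan for sites:
  SqiX (TCCA, off=1): no sites
  OquII (CCACT, off=2): no sites
  LmaX (TTGTCC, off=2): no sites
  GruX (GGAGGTGC, off=2): no sites
  AzqIII (CCCGT, off=3): no sites

All cut coordinates (distinct, sorted): ∅

Fragments:
  no cuts → one linear fragment of 191 bp

[191]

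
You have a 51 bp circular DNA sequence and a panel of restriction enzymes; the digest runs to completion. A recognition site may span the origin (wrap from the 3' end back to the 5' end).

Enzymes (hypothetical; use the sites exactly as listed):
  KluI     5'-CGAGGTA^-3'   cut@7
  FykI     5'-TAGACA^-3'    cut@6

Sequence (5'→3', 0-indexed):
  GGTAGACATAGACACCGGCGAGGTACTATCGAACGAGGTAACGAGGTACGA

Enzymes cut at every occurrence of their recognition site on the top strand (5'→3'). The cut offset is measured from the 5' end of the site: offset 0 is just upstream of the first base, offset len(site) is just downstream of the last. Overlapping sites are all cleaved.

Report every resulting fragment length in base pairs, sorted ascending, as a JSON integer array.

[4,6,7,8,11,15]

Site scan:
  KluI (CGAGGTA, off=7): starts [18, 33, 41, 48] → cuts [4, 25, 40, 48]
  FykI (TAGACA, off=6): starts [2, 8] → cuts [8, 14]

Pooled cuts: [4, 8, 14, 25, 40, 48]

Fragment lengths:
  4→8: 4 bp
  8→14: 6 bp
  14→25: 11 bp
  25→40: 15 bp
  40→48: 8 bp
  48→4 (wrap): 51-48+4 = 7 bp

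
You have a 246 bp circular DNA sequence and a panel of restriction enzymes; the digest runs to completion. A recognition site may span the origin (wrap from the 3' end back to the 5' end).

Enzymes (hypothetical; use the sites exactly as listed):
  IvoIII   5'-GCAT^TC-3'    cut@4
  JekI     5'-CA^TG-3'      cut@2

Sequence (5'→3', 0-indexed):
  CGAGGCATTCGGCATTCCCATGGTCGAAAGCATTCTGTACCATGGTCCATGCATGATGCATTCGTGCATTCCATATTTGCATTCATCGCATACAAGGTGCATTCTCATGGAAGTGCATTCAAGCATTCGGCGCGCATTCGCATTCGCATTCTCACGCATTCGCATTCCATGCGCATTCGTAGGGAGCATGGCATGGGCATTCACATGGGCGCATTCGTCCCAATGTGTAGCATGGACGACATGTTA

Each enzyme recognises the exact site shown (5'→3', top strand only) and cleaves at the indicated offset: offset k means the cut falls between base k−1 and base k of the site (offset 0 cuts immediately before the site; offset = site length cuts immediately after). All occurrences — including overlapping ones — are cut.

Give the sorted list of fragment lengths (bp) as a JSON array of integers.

Site scan:
  IvoIII GCATTC/4: at [4, 11, 29, 57, 65, 78, 98, 114, 122, 133, 139, 145, 155, 161, 172, 196, 210] ⇒ [8, 15, 33, 61, 69, 82, 102, 118, 126, 137, 143, 149, 159, 165, 176, 200, 214]
  JekI CATG/2: at [18, 40, 47, 51, 105, 167, 186, 191, 203, 230, 239] ⇒ [20, 42, 49, 53, 107, 169, 188, 193, 205, 232, 241]

Pooled cuts: [8, 15, 20, 33, 42, 49, 53, 61, 69, 82, 102, 107, 118, 126, 137, 143, 149, 159, 165, 169, 176, 188, 193, 200, 205, 214, 232, 241]

Fragment lengths:
  8→15: 7 bp
  15→20: 5 bp
  20→33: 13 bp
  33→42: 9 bp
  42→49: 7 bp
  49→53: 4 bp
  53→61: 8 bp
  61→69: 8 bp
  69→82: 13 bp
  82→102: 20 bp
  102→107: 5 bp
  107→118: 11 bp
  118→126: 8 bp
  126→137: 11 bp
  137→143: 6 bp
  143→149: 6 bp
  149→159: 10 bp
  159→165: 6 bp
  165→169: 4 bp
  169→176: 7 bp
  176→188: 12 bp
  188→193: 5 bp
  193→200: 7 bp
  200→205: 5 bp
  205→214: 9 bp
  214→232: 18 bp
  232→241: 9 bp
  241→8 (wrap): 246-241+8 = 13 bp

[4,4,5,5,5,5,6,6,6,7,7,7,7,8,8,8,9,9,9,10,11,11,12,13,13,13,18,20]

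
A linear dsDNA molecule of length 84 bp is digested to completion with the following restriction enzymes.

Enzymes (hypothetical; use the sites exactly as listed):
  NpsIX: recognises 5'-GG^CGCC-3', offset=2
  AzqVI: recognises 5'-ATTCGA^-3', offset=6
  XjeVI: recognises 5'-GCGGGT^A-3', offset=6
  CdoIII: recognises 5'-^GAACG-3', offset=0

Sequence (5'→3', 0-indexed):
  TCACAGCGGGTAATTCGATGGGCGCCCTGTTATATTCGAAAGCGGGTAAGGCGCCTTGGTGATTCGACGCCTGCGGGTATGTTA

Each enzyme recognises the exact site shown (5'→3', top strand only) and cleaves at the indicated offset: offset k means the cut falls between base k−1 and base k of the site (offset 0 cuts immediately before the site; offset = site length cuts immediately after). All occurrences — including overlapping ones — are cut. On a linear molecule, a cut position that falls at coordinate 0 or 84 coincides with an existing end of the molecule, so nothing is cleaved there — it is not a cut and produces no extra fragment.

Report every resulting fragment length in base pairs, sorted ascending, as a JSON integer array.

[4,4,6,7,8,11,11,16,17]

Per-enzyme occurrences:
  NpsIX (GGCGCC, off=2): starts [20, 49] → cuts [22, 51]
  AzqVI (ATTCGA, off=6): starts [12, 33, 61] → cuts [18, 39, 67]
  XjeVI (GCGGGTA, off=6): starts [5, 41, 72] → cuts [11, 47, 78]
  CdoIII (GAACG, off=0): no sites

All cut coordinates (distinct, sorted): [11, 18, 22, 39, 47, 51, 67, 78]

Fragments:
  [0,11): 11 bp
  [11,18): 7 bp
  [18,22): 4 bp
  [22,39): 17 bp
  [39,47): 8 bp
  [47,51): 4 bp
  [51,67): 16 bp
  [67,78): 11 bp
  [78,84): 6 bp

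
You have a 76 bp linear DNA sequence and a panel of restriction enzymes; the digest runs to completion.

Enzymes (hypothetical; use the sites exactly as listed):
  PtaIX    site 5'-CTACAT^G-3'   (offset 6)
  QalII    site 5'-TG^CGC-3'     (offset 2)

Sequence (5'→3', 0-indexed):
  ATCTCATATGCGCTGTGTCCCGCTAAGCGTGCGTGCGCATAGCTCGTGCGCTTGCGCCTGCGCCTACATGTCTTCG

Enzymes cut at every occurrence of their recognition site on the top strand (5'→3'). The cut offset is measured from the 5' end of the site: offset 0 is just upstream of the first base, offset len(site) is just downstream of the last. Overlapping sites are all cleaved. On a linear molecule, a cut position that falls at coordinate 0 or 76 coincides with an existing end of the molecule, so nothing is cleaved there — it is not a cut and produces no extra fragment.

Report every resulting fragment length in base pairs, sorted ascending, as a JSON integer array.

[6,6,7,9,10,13,25]

Site scan:
  PtaIX CTACATG/6: at [63] ⇒ [69]
  QalII TGCGC/2: at [8, 33, 46, 52, 58] ⇒ [10, 35, 48, 54, 60]

All cut coordinates (distinct, sorted): [10, 35, 48, 54, 60, 69]

Fragments:
  [0,10): 10 bp
  [10,35): 25 bp
  [35,48): 13 bp
  [48,54): 6 bp
  [54,60): 6 bp
  [60,69): 9 bp
  [69,76): 7 bp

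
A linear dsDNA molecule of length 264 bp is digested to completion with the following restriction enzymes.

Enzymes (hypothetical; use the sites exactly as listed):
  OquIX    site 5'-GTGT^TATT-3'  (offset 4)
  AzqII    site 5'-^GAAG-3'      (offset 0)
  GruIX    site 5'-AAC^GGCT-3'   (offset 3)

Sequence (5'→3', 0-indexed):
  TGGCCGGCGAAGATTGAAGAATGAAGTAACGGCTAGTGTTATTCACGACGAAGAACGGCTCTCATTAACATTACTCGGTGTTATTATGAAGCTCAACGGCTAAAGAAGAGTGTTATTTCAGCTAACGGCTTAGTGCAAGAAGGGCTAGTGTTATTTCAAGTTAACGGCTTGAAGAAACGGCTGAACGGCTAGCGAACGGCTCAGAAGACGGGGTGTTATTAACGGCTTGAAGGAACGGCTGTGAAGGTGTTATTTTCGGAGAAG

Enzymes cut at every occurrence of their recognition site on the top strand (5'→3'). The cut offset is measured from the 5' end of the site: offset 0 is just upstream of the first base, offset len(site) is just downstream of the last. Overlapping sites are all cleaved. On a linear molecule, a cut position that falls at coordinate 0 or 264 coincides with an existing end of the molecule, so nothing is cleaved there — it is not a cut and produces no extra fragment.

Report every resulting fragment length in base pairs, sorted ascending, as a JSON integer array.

Site scan:
  OquIX (GTGTTATT, off=4): starts [35, 77, 109, 147, 212, 246] → cuts [39, 81, 113, 151, 216, 250]
  AzqII (GAAG, off=0): starts [8, 15, 22, 49, 87, 104, 138, 170, 203, 228, 242, 260] → cuts [8, 15, 22, 49, 87, 104, 138, 170, 203, 228, 242, 260]
  GruIX (AACGGCT, off=3): starts [27, 53, 94, 123, 162, 175, 183, 194, 220, 233] → cuts [30, 56, 97, 126, 165, 178, 186, 197, 223, 236]

Pooled cuts: [8, 15, 22, 30, 39, 49, 56, 81, 87, 97, 104, 113, 126, 138, 151, 165, 170, 178, 186, 197, 203, 216, 223, 228, 236, 242, 250, 260]

Fragment lengths:
  [0,8): 8 bp
  [8,15): 7 bp
  [15,22): 7 bp
  [22,30): 8 bp
  [30,39): 9 bp
  [39,49): 10 bp
  [49,56): 7 bp
  [56,81): 25 bp
  [81,87): 6 bp
  [87,97): 10 bp
  [97,104): 7 bp
  [104,113): 9 bp
  [113,126): 13 bp
  [126,138): 12 bp
  [138,151): 13 bp
  [151,165): 14 bp
  [165,170): 5 bp
  [170,178): 8 bp
  [178,186): 8 bp
  [186,197): 11 bp
  [197,203): 6 bp
  [203,216): 13 bp
  [216,223): 7 bp
  [223,228): 5 bp
  [228,236): 8 bp
  [236,242): 6 bp
  [242,250): 8 bp
  [250,260): 10 bp
  [260,264): 4 bp

[4,5,5,6,6,6,7,7,7,7,7,8,8,8,8,8,8,9,9,10,10,10,11,12,13,13,13,14,25]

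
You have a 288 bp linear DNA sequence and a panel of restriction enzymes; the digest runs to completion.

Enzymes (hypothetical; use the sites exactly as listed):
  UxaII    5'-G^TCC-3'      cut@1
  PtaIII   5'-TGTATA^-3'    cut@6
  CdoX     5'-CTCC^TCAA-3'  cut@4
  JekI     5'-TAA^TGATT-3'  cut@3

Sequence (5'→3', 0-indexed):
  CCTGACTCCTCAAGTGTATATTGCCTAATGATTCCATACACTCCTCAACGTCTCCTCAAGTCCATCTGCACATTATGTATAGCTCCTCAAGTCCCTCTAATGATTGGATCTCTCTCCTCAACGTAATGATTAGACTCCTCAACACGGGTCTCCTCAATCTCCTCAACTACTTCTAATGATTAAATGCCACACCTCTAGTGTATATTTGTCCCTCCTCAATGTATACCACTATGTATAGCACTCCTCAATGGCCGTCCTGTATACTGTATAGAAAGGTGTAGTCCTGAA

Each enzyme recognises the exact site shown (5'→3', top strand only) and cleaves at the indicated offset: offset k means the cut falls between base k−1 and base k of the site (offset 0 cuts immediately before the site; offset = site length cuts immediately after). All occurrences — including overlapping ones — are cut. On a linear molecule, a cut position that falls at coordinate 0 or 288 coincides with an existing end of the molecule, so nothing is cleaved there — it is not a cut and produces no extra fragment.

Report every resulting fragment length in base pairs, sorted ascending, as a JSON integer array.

Scan for sites:
  UxaII GTCC/1: at [59, 90, 207, 253, 280] ⇒ [60, 91, 208, 254, 281]
  PtaIII TGTATA/6: at [14, 75, 198, 219, 231, 257, 264] ⇒ [20, 81, 204, 225, 237, 263, 270]
  CdoX CTCCTCAA/4: at [5, 40, 51, 82, 113, 134, 149, 158, 211, 240] ⇒ [9, 44, 55, 86, 117, 138, 153, 162, 215, 244]
  JekI TAATGATT/3: at [25, 97, 123, 173] ⇒ [28, 100, 126, 176]

Pooled cuts: [9, 20, 28, 44, 55, 60, 81, 86, 91, 100, 117, 126, 138, 153, 162, 176, 204, 208, 215, 225, 237, 244, 254, 263, 270, 281]

Fragments:
  [0,9): 9 bp
  [9,20): 11 bp
  [20,28): 8 bp
  [28,44): 16 bp
  [44,55): 11 bp
  [55,60): 5 bp
  [60,81): 21 bp
  [81,86): 5 bp
  [86,91): 5 bp
  [91,100): 9 bp
  [100,117): 17 bp
  [117,126): 9 bp
  [126,138): 12 bp
  [138,153): 15 bp
  [153,162): 9 bp
  [162,176): 14 bp
  [176,204): 28 bp
  [204,208): 4 bp
  [208,215): 7 bp
  [215,225): 10 bp
  [225,237): 12 bp
  [237,244): 7 bp
  [244,254): 10 bp
  [254,263): 9 bp
  [263,270): 7 bp
  [270,281): 11 bp
  [281,288): 7 bp

[4,5,5,5,7,7,7,7,8,9,9,9,9,9,10,10,11,11,11,12,12,14,15,16,17,21,28]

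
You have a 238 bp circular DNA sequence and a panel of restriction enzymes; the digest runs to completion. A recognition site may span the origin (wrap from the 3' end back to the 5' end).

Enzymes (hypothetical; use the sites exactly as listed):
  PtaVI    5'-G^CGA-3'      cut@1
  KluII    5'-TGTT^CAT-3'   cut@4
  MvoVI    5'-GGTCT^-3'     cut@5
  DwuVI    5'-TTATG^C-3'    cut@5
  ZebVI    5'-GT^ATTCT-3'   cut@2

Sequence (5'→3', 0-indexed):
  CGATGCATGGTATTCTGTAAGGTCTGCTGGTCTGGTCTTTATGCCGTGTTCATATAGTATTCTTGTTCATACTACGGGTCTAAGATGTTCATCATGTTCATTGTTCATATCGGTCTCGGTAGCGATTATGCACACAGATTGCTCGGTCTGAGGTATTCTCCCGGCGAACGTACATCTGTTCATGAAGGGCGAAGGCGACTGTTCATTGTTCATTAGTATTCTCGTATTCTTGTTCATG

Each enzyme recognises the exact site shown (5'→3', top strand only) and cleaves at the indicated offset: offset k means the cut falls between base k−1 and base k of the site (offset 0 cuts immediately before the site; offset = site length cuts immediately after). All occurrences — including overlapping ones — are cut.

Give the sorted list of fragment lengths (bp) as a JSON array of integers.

[4,5,5,5,6,6,7,7,7,7,8,8,8,8,8,8,9,9,9,9,10,11,11,14,14,16,19]

Scan for sites:
  PtaVI GCGA/1: at [121, 163, 188, 194, 237] ⇒ [0, 122, 164, 189, 195]
  KluII TGTTCAT/4: at [46, 63, 85, 94, 101, 176, 199, 206, 230] ⇒ [50, 67, 89, 98, 105, 180, 203, 210, 234]
  MvoVI GGTCT/5: at [20, 28, 33, 76, 111, 144] ⇒ [25, 33, 38, 81, 116, 149]
  DwuVI TTATGC/5: at [38, 125] ⇒ [43, 130]
  ZebVI GTATTCT/2: at [9, 56, 152, 215, 223] ⇒ [11, 58, 154, 217, 225]

All cut coordinates (distinct, sorted): [0, 11, 25, 33, 38, 43, 50, 58, 67, 81, 89, 98, 105, 116, 122, 130, 149, 154, 164, 180, 189, 195, 203, 210, 217, 225, 234]

Fragment lengths:
  0→11: 11 bp
  11→25: 14 bp
  25→33: 8 bp
  33→38: 5 bp
  38→43: 5 bp
  43→50: 7 bp
  50→58: 8 bp
  58→67: 9 bp
  67→81: 14 bp
  81→89: 8 bp
  89→98: 9 bp
  98→105: 7 bp
  105→116: 11 bp
  116→122: 6 bp
  122→130: 8 bp
  130→149: 19 bp
  149→154: 5 bp
  154→164: 10 bp
  164→180: 16 bp
  180→189: 9 bp
  189→195: 6 bp
  195→203: 8 bp
  203→210: 7 bp
  210→217: 7 bp
  217→225: 8 bp
  225→234: 9 bp
  234→0 (wrap): 238-234+0 = 4 bp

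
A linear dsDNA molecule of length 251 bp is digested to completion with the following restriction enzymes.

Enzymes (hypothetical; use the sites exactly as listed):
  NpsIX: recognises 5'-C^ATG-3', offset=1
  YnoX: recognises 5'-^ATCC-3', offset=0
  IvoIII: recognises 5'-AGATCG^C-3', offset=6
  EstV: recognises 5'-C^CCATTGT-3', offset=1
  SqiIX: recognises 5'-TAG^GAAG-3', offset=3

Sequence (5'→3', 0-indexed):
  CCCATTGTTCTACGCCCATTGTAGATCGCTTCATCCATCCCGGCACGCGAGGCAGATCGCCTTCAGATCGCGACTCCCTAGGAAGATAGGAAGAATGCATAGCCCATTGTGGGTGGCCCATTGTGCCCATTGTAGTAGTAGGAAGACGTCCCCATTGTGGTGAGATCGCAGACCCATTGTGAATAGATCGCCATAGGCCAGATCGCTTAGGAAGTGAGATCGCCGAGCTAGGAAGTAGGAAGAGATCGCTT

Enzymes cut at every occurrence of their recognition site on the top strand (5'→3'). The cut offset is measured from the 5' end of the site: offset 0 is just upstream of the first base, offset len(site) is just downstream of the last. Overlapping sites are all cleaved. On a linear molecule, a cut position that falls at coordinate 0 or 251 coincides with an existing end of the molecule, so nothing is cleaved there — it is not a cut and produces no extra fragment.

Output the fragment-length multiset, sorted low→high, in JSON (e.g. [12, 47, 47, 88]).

[1,3,4,4,5,5,7,8,9,9,10,10,11,11,12,13,14,14,14,15,15,17,17,23]

Scan for sites:
  NpsIX (CATG, off=1): no sites
  YnoX ATCC/0: at [32, 36] ⇒ [32, 36]
  IvoIII AGATCGC/6: at [22, 53, 64, 162, 184, 199, 216, 242] ⇒ [28, 59, 70, 168, 190, 205, 222, 248]
  EstV CCCATTGT/1: at [0, 14, 102, 116, 125, 150, 172] ⇒ [1, 15, 103, 117, 126, 151, 173]
  SqiIX TAGGAAG/3: at [78, 86, 138, 207, 228, 235] ⇒ [81, 89, 141, 210, 231, 238]

All cut coordinates (distinct, sorted): [1, 15, 28, 32, 36, 59, 70, 81, 89, 103, 117, 126, 141, 151, 168, 173, 190, 205, 210, 222, 231, 238, 248]

Fragments:
  [0,1): 1 bp
  [1,15): 14 bp
  [15,28): 13 bp
  [28,32): 4 bp
  [32,36): 4 bp
  [36,59): 23 bp
  [59,70): 11 bp
  [70,81): 11 bp
  [81,89): 8 bp
  [89,103): 14 bp
  [103,117): 14 bp
  [117,126): 9 bp
  [126,141): 15 bp
  [141,151): 10 bp
  [151,168): 17 bp
  [168,173): 5 bp
  [173,190): 17 bp
  [190,205): 15 bp
  [205,210): 5 bp
  [210,222): 12 bp
  [222,231): 9 bp
  [231,238): 7 bp
  [238,248): 10 bp
  [248,251): 3 bp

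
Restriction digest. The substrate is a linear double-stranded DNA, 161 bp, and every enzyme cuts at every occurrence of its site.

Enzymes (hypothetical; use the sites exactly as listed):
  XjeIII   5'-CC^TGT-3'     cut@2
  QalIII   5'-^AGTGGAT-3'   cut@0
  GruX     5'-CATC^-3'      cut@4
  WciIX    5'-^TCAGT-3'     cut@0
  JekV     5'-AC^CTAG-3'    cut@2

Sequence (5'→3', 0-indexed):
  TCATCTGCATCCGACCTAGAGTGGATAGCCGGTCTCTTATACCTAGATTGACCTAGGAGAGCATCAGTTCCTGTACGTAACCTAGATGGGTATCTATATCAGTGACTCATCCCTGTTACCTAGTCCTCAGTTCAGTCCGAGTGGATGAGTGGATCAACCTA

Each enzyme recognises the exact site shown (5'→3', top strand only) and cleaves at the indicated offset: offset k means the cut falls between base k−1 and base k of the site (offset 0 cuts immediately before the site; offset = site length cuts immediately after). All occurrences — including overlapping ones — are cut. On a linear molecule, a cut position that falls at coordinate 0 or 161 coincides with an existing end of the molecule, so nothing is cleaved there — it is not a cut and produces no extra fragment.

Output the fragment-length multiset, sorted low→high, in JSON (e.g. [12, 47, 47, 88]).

Per-enzyme occurrences:
  XjeIII CCTGT/2: at [69, 111] ⇒ [71, 113]
  QalIII AGTGGAT/0: at [19, 139, 147] ⇒ [19, 139, 147]
  GruX CATC/4: at [1, 7, 61, 107] ⇒ [5, 11, 65, 111]
  WciIX TCAGT/0: at [63, 98, 126, 131] ⇒ [63, 98, 126, 131]
  JekV ACCTAG/2: at [13, 40, 50, 79, 117] ⇒ [15, 42, 52, 81, 119]

All cut coordinates (distinct, sorted): [5, 11, 15, 19, 42, 52, 63, 65, 71, 81, 98, 111, 113, 119, 126, 131, 139, 147]

Fragments:
  [0,5): 5 bp
  [5,11): 6 bp
  [11,15): 4 bp
  [15,19): 4 bp
  [19,42): 23 bp
  [42,52): 10 bp
  [52,63): 11 bp
  [63,65): 2 bp
  [65,71): 6 bp
  [71,81): 10 bp
  [81,98): 17 bp
  [98,111): 13 bp
  [111,113): 2 bp
  [113,119): 6 bp
  [119,126): 7 bp
  [126,131): 5 bp
  [131,139): 8 bp
  [139,147): 8 bp
  [147,161): 14 bp

[2,2,4,4,5,5,6,6,6,7,8,8,10,10,11,13,14,17,23]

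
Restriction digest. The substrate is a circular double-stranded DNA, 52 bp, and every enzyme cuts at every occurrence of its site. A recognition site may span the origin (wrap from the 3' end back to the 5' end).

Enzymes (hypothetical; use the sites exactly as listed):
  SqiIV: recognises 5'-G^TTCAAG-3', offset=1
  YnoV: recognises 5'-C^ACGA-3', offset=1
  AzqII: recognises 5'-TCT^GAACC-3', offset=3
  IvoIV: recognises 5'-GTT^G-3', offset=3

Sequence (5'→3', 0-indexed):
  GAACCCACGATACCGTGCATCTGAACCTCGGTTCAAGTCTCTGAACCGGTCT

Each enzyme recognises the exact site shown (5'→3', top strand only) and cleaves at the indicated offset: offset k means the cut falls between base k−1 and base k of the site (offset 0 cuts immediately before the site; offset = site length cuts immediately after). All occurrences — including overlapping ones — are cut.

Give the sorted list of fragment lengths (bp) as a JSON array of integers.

[6,9,10,11,16]

Site scan:
  SqiIV (GTTCAAG, off=1): starts [30] → cuts [31]
  YnoV (CACGA, off=1): starts [5] → cuts [6]
  AzqII (TCTGAACC, off=3): starts [19, 39, 49] → cuts [0, 22, 42]
  IvoIV (GTTG, off=3): no sites

Pooled cuts: [0, 6, 22, 31, 42]

Fragments:
  0→6: 6 bp
  6→22: 16 bp
  22→31: 9 bp
  31→42: 11 bp
  42→0 (wrap): 52-42+0 = 10 bp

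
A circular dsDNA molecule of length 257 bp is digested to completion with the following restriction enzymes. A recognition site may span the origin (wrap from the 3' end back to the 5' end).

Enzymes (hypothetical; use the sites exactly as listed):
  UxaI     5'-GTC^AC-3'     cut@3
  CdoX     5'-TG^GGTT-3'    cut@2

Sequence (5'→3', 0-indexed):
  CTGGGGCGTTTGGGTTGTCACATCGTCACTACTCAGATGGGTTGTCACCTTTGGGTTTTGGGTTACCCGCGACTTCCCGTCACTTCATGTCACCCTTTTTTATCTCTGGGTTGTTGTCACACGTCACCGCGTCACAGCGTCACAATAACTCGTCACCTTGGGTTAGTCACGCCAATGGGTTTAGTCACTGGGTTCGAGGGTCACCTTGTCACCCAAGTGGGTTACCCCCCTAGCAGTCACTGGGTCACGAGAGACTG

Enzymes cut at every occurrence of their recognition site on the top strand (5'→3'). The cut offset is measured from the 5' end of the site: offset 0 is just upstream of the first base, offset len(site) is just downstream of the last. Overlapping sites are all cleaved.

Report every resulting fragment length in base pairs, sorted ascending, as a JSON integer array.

[4,6,7,7,7,7,7,8,8,8,8,8,8,9,9,9,10,10,12,12,13,17,19,21,23]

Scan for sites:
  UxaI GTCAC/3: at [16, 24, 43, 78, 88, 115, 122, 130, 138, 151, 165, 183, 199, 207, 235, 243] ⇒ [19, 27, 46, 81, 91, 118, 125, 133, 141, 154, 168, 186, 202, 210, 238, 246]
  CdoX TGGGTT/2: at [10, 37, 51, 58, 106, 158, 175, 188, 217] ⇒ [12, 39, 53, 60, 108, 160, 177, 190, 219]

All cut coordinates (distinct, sorted): [12, 19, 27, 39, 46, 53, 60, 81, 91, 108, 118, 125, 133, 141, 154, 160, 168, 177, 186, 190, 202, 210, 219, 238, 246]

Fragment lengths:
  12→19: 7 bp
  19→27: 8 bp
  27→39: 12 bp
  39→46: 7 bp
  46→53: 7 bp
  53→60: 7 bp
  60→81: 21 bp
  81→91: 10 bp
  91→108: 17 bp
  108→118: 10 bp
  118→125: 7 bp
  125→133: 8 bp
  133→141: 8 bp
  141→154: 13 bp
  154→160: 6 bp
  160→168: 8 bp
  168→177: 9 bp
  177→186: 9 bp
  186→190: 4 bp
  190→202: 12 bp
  202→210: 8 bp
  210→219: 9 bp
  219→238: 19 bp
  238→246: 8 bp
  246→12 (wrap): 257-246+12 = 23 bp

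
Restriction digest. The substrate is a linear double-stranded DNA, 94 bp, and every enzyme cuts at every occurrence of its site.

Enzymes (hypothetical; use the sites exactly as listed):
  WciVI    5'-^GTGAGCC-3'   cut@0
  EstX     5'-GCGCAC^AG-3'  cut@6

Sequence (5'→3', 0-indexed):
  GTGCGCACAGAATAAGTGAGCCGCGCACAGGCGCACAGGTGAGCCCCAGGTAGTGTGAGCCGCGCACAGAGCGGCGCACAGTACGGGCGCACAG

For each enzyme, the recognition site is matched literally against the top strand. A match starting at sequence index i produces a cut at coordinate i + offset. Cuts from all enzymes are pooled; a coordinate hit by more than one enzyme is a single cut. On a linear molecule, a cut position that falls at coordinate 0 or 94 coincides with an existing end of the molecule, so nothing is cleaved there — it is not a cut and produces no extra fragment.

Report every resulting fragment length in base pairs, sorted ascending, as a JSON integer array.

Site scan:
  WciVI GTGAGCC/0: at [15, 38, 54] ⇒ [15, 38, 54]
  EstX GCGCACAG/6: at [2, 22, 30, 61, 73, 86] ⇒ [8, 28, 36, 67, 79, 92]

All cut coordinates (distinct, sorted): [8, 15, 28, 36, 38, 54, 67, 79, 92]

Fragments:
  [0,8): 8 bp
  [8,15): 7 bp
  [15,28): 13 bp
  [28,36): 8 bp
  [36,38): 2 bp
  [38,54): 16 bp
  [54,67): 13 bp
  [67,79): 12 bp
  [79,92): 13 bp
  [92,94): 2 bp

[2,2,7,8,8,12,13,13,13,16]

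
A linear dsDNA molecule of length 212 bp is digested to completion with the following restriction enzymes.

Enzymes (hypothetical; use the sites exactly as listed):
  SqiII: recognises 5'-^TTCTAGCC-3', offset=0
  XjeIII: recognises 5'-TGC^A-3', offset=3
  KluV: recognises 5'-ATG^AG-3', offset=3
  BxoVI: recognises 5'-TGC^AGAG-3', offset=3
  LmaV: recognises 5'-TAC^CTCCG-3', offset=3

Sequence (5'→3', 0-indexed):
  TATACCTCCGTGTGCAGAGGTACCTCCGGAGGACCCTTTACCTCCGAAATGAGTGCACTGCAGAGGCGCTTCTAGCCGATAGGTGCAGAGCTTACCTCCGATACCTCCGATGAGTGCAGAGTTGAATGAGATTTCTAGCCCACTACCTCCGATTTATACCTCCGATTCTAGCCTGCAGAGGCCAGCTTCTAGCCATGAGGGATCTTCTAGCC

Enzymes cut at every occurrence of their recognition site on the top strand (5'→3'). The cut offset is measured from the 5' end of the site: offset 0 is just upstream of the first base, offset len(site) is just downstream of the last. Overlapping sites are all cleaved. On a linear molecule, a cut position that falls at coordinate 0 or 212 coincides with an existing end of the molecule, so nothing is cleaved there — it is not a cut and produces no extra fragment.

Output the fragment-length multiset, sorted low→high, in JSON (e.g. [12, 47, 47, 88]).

[4,5,5,5,5,6,7,8,8,8,8,9,9,10,10,10,11,11,11,13,14,17,18]

Scan for sites:
  SqiII TTCTAGCC/0: at [69, 132, 165, 186, 204] ⇒ [69, 132, 165, 186, 204]
  XjeIII TGCA/3: at [12, 53, 58, 83, 114, 173] ⇒ [15, 56, 61, 86, 117, 176]
  KluV ATGAG/3: at [48, 109, 125, 194] ⇒ [51, 112, 128, 197]
  BxoVI TGCAGAG/3: at [12, 58, 83, 114, 173] ⇒ [15, 61, 86, 117, 176]
  LmaV TACCTCCG/3: at [2, 20, 38, 92, 101, 143, 156] ⇒ [5, 23, 41, 95, 104, 146, 159]

Pooled cuts: [5, 15, 23, 41, 51, 56, 61, 69, 86, 95, 104, 112, 117, 128, 132, 146, 159, 165, 176, 186, 197, 204]

Fragments:
  [0,5): 5 bp
  [5,15): 10 bp
  [15,23): 8 bp
  [23,41): 18 bp
  [41,51): 10 bp
  [51,56): 5 bp
  [56,61): 5 bp
  [61,69): 8 bp
  [69,86): 17 bp
  [86,95): 9 bp
  [95,104): 9 bp
  [104,112): 8 bp
  [112,117): 5 bp
  [117,128): 11 bp
  [128,132): 4 bp
  [132,146): 14 bp
  [146,159): 13 bp
  [159,165): 6 bp
  [165,176): 11 bp
  [176,186): 10 bp
  [186,197): 11 bp
  [197,204): 7 bp
  [204,212): 8 bp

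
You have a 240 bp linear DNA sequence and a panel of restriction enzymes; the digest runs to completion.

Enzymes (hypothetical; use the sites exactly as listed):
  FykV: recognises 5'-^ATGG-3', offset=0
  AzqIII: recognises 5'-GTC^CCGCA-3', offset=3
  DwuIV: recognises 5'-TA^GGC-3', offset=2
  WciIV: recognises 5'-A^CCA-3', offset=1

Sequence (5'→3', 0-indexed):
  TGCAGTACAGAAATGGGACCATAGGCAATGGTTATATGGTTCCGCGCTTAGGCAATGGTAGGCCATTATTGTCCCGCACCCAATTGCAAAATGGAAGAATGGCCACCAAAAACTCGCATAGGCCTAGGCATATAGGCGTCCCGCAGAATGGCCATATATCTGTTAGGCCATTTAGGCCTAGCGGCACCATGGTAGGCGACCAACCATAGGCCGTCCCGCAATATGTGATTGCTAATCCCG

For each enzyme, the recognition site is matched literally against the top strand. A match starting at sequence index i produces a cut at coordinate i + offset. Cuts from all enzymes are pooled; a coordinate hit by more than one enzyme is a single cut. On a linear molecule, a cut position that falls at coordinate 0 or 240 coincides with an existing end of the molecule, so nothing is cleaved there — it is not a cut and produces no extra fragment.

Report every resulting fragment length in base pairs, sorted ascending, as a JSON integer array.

[2,4,4,4,5,5,5,6,6,6,6,6,7,7,7,8,8,8,9,12,12,13,15,15,17,18,25]

Site scan:
  FykV ATGG/0: at [12, 27, 35, 54, 90, 98, 147, 188] ⇒ [12, 27, 35, 54, 90, 98, 147, 188]
  AzqIII GTCCCGCA/3: at [70, 137, 212] ⇒ [73, 140, 215]
  DwuIV TAGGC/2: at [21, 48, 58, 118, 124, 132, 163, 172, 192, 206] ⇒ [23, 50, 60, 120, 126, 134, 165, 174, 194, 208]
  WciIV ACCA/1: at [17, 104, 185, 198, 202] ⇒ [18, 105, 186, 199, 203]

All cut coordinates (distinct, sorted): [12, 18, 23, 27, 35, 50, 54, 60, 73, 90, 98, 105, 120, 126, 134, 140, 147, 165, 174, 186, 188, 194, 199, 203, 208, 215]

Fragments:
  [0,12): 12 bp
  [12,18): 6 bp
  [18,23): 5 bp
  [23,27): 4 bp
  [27,35): 8 bp
  [35,50): 15 bp
  [50,54): 4 bp
  [54,60): 6 bp
  [60,73): 13 bp
  [73,90): 17 bp
  [90,98): 8 bp
  [98,105): 7 bp
  [105,120): 15 bp
  [120,126): 6 bp
  [126,134): 8 bp
  [134,140): 6 bp
  [140,147): 7 bp
  [147,165): 18 bp
  [165,174): 9 bp
  [174,186): 12 bp
  [186,188): 2 bp
  [188,194): 6 bp
  [194,199): 5 bp
  [199,203): 4 bp
  [203,208): 5 bp
  [208,215): 7 bp
  [215,240): 25 bp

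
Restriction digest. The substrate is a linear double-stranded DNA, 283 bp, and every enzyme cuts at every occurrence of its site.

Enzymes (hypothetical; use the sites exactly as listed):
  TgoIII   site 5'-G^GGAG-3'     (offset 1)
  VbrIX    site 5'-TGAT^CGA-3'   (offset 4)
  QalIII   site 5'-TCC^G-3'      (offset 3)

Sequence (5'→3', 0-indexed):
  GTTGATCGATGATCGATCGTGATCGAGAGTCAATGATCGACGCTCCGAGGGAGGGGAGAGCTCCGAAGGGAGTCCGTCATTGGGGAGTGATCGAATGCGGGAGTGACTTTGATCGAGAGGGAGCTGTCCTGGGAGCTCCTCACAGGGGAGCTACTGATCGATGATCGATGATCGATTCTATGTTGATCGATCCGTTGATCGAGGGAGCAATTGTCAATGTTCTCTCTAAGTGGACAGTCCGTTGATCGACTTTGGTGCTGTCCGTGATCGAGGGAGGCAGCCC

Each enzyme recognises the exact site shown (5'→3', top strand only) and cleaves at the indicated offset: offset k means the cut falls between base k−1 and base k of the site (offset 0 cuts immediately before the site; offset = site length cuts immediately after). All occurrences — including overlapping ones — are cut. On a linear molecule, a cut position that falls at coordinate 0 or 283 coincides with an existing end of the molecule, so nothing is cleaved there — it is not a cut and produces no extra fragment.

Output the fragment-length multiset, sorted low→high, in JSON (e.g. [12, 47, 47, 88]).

[3,4,4,4,5,5,6,6,6,6,6,7,7,7,7,8,8,8,9,10,10,11,12,12,14,14,15,15,17,37]

Scan for sites:
  TgoIII (GGGAG, off=1): starts [48, 53, 67, 82, 98, 118, 130, 145, 202, 271] → cuts [49, 54, 68, 83, 99, 119, 131, 146, 203, 272]
  VbrIX (TGATCGA, off=4): starts [2, 9, 19, 33, 87, 109, 154, 161, 168, 183, 195, 242, 264] → cuts [6, 13, 23, 37, 91, 113, 158, 165, 172, 187, 199, 246, 268]
  QalIII (TCCG, off=3): starts [43, 61, 72, 190, 237, 260] → cuts [46, 64, 75, 193, 240, 263]

All cut coordinates (distinct, sorted): [6, 13, 23, 37, 46, 49, 54, 64, 68, 75, 83, 91, 99, 113, 119, 131, 146, 158, 165, 172, 187, 193, 199, 203, 240, 246, 263, 268, 272]

Fragments:
  [0,6): 6 bp
  [6,13): 7 bp
  [13,23): 10 bp
  [23,37): 14 bp
  [37,46): 9 bp
  [46,49): 3 bp
  [49,54): 5 bp
  [54,64): 10 bp
  [64,68): 4 bp
  [68,75): 7 bp
  [75,83): 8 bp
  [83,91): 8 bp
  [91,99): 8 bp
  [99,113): 14 bp
  [113,119): 6 bp
  [119,131): 12 bp
  [131,146): 15 bp
  [146,158): 12 bp
  [158,165): 7 bp
  [165,172): 7 bp
  [172,187): 15 bp
  [187,193): 6 bp
  [193,199): 6 bp
  [199,203): 4 bp
  [203,240): 37 bp
  [240,246): 6 bp
  [246,263): 17 bp
  [263,268): 5 bp
  [268,272): 4 bp
  [272,283): 11 bp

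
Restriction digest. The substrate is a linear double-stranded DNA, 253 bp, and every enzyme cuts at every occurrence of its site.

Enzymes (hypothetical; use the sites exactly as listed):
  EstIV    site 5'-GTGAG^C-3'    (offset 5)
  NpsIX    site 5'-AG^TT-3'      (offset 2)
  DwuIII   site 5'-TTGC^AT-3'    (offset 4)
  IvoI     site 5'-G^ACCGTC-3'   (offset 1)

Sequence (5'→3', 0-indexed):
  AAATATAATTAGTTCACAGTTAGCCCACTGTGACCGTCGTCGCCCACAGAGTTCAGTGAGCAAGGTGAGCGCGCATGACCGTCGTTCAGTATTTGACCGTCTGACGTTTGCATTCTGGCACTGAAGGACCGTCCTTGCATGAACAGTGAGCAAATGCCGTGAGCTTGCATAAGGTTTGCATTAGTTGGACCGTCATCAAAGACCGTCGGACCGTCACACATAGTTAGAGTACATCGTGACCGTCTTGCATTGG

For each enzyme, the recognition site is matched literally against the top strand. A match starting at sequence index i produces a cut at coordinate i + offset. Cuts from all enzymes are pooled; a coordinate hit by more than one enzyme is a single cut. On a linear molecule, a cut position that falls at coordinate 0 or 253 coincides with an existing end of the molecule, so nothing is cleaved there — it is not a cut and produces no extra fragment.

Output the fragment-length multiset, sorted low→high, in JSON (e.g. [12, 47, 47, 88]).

[4,5,5,5,7,8,8,9,9,10,11,11,12,12,13,13,13,14,15,16,16,18,19]

Site scan:
  EstIV (GTGAGC, off=5): starts [55, 64, 145, 158] → cuts [60, 69, 150, 163]
  NpsIX (AGTT, off=2): starts [10, 17, 49, 182, 221] → cuts [12, 19, 51, 184, 223]
  DwuIII (TTGCAT, off=4): starts [107, 134, 164, 175, 244] → cuts [111, 138, 168, 179, 248]
  IvoI (GACCGTC, off=1): starts [31, 76, 94, 126, 187, 200, 208, 237] → cuts [32, 77, 95, 127, 188, 201, 209, 238]

All cut coordinates (distinct, sorted): [12, 19, 32, 51, 60, 69, 77, 95, 111, 127, 138, 150, 163, 168, 179, 184, 188, 201, 209, 223, 238, 248]

Fragment lengths:
  [0,12): 12 bp
  [12,19): 7 bp
  [19,32): 13 bp
  [32,51): 19 bp
  [51,60): 9 bp
  [60,69): 9 bp
  [69,77): 8 bp
  [77,95): 18 bp
  [95,111): 16 bp
  [111,127): 16 bp
  [127,138): 11 bp
  [138,150): 12 bp
  [150,163): 13 bp
  [163,168): 5 bp
  [168,179): 11 bp
  [179,184): 5 bp
  [184,188): 4 bp
  [188,201): 13 bp
  [201,209): 8 bp
  [209,223): 14 bp
  [223,238): 15 bp
  [238,248): 10 bp
  [248,253): 5 bp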